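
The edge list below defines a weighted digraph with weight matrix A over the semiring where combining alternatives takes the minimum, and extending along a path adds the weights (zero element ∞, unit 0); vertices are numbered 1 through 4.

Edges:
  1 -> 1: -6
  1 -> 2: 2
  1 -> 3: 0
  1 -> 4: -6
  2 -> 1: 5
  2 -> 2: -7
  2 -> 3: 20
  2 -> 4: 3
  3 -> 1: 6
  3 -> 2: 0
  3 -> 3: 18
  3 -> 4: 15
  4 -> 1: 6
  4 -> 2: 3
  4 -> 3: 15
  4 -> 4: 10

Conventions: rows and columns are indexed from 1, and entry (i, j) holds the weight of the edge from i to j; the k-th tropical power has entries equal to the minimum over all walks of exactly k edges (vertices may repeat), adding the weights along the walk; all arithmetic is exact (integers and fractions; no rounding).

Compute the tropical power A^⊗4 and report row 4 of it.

A^⊗2:
  [-12, -5, -6, -12]
  [-2, -14, 5, -4]
  [0, -7, 6, 0]
  [0, -4, 6, 0]
A^⊗3:
  [-18, -12, -12, -18]
  [-9, -21, -2, -11]
  [-6, -14, 0, -6]
  [-6, -11, 0, -6]
A^⊗4:
  [-24, -19, -18, -24]
  [-16, -28, -9, -18]
  [-12, -21, -6, -12]
  [-12, -18, -6, -12]
Answer: row 4 of A^⊗4 = [-12, -18, -6, -12]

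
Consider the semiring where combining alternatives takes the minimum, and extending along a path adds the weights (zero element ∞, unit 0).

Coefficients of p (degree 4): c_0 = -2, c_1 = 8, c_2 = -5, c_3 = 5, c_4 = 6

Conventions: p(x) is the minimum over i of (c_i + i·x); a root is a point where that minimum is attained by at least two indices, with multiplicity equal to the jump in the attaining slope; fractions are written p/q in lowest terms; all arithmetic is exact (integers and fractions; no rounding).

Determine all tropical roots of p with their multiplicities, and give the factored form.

hull edge (i=0, c=-2) to (i=2, c=-5): slope -3/2, span 2
hull edge (i=2, c=-5) to (i=4, c=6): slope 11/2, span 2
Factored form: p(x) = 6 ⊗ (x ⊕ (-11/2)) ⊗ (x ⊕ (-11/2)) ⊗ (x ⊕ 3/2) ⊗ (x ⊕ 3/2)
Answer: roots = -11/2 (mult 2), 3/2 (mult 2)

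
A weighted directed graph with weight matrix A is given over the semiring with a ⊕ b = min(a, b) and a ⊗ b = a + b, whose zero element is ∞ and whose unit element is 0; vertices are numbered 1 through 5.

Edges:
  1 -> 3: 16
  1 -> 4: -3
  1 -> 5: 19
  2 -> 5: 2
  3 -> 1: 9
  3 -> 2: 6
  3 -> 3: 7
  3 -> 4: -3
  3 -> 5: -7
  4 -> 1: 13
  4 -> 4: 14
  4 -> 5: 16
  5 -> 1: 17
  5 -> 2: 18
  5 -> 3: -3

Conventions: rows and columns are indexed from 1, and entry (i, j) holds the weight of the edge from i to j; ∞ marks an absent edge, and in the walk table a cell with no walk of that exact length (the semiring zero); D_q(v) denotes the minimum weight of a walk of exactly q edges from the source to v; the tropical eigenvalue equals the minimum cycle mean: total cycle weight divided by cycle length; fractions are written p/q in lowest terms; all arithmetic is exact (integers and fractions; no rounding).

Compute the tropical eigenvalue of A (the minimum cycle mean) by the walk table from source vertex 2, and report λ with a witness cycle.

q=0: [∞, 0, ∞, ∞, ∞]
q=1: [∞, ∞, ∞, ∞, 2]
q=2: [19, 20, -1, ∞, ∞]
q=3: [8, 5, 6, -4, -8]
q=4: [9, 10, -11, 3, -1]
q=5: [-2, -5, -4, -14, -18]
Optimal cycle mean attained by: cycle 3->5->3, total (-7) + (-3), length 2.
Answer: λ = -5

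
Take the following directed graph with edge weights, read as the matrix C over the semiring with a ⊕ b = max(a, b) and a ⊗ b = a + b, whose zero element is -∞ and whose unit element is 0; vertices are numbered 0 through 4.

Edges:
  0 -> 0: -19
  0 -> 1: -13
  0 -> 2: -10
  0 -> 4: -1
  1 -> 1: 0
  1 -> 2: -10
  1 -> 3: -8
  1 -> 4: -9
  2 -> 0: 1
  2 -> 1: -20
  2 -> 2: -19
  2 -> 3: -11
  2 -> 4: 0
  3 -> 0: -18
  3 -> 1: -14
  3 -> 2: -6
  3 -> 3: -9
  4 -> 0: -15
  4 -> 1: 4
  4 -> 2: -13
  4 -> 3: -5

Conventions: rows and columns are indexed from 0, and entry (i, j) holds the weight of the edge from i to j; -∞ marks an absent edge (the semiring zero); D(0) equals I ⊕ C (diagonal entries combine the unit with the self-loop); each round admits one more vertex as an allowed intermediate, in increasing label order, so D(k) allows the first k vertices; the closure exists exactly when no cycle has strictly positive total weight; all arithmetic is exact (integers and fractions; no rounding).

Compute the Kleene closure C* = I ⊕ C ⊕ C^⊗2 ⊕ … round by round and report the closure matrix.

D(0):
  [0, -13, -10, -∞, -1]
  [-∞, 0, -10, -8, -9]
  [1, -20, 0, -11, 0]
  [-18, -14, -6, 0, -∞]
  [-15, 4, -13, -5, 0]
D(1):
  [0, -13, -10, -∞, -1]
  [-∞, 0, -10, -8, -9]
  [1, -12, 0, -11, 0]
  [-18, -14, -6, 0, -19]
  [-15, 4, -13, -5, 0]
D(2):
  [0, -13, -10, -21, -1]
  [-∞, 0, -10, -8, -9]
  [1, -12, 0, -11, 0]
  [-18, -14, -6, 0, -19]
  [-15, 4, -6, -4, 0]
D(3):
  [0, -13, -10, -21, -1]
  [-9, 0, -10, -8, -9]
  [1, -12, 0, -11, 0]
  [-5, -14, -6, 0, -6]
  [-5, 4, -6, -4, 0]
D(4):
  [0, -13, -10, -21, -1]
  [-9, 0, -10, -8, -9]
  [1, -12, 0, -11, 0]
  [-5, -14, -6, 0, -6]
  [-5, 4, -6, -4, 0]
D(5):
  [0, 3, -7, -5, -1]
  [-9, 0, -10, -8, -9]
  [1, 4, 0, -4, 0]
  [-5, -2, -6, 0, -6]
  [-5, 4, -6, -4, 0]
Answer: C* = [[0, 3, -7, -5, -1], [-9, 0, -10, -8, -9], [1, 4, 0, -4, 0], [-5, -2, -6, 0, -6], [-5, 4, -6, -4, 0]]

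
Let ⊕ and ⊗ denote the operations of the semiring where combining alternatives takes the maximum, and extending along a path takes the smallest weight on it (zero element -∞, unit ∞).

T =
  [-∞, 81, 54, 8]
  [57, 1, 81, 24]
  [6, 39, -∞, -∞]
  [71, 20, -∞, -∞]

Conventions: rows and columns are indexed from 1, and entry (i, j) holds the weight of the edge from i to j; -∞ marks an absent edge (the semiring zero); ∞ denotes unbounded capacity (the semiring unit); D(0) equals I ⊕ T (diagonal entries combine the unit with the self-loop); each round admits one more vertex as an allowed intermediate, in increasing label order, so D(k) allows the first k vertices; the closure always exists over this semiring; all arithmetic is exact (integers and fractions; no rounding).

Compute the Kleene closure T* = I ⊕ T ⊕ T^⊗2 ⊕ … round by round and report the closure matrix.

D(0):
  [∞, 81, 54, 8]
  [57, ∞, 81, 24]
  [6, 39, ∞, -∞]
  [71, 20, -∞, ∞]
D(1):
  [∞, 81, 54, 8]
  [57, ∞, 81, 24]
  [6, 39, ∞, 6]
  [71, 71, 54, ∞]
D(2):
  [∞, 81, 81, 24]
  [57, ∞, 81, 24]
  [39, 39, ∞, 24]
  [71, 71, 71, ∞]
D(3):
  [∞, 81, 81, 24]
  [57, ∞, 81, 24]
  [39, 39, ∞, 24]
  [71, 71, 71, ∞]
D(4):
  [∞, 81, 81, 24]
  [57, ∞, 81, 24]
  [39, 39, ∞, 24]
  [71, 71, 71, ∞]
Answer: T* = [[∞, 81, 81, 24], [57, ∞, 81, 24], [39, 39, ∞, 24], [71, 71, 71, ∞]]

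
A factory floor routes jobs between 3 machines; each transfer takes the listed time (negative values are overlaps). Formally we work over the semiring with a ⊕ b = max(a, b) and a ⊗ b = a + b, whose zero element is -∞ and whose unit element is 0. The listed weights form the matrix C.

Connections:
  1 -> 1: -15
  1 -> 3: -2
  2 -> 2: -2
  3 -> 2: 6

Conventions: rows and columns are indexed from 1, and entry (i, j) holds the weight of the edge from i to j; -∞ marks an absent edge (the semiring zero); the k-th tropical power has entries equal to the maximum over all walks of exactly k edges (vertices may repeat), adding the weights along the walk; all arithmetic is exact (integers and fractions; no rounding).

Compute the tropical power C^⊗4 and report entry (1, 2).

C^⊗2:
  [-30, 4, -17]
  [-∞, -4, -∞]
  [-∞, 4, -∞]
C^⊗3:
  [-45, 2, -32]
  [-∞, -6, -∞]
  [-∞, 2, -∞]
C^⊗4:
  [-60, 0, -47]
  [-∞, -8, -∞]
  [-∞, 0, -∞]
Key observation: the optimum is the walk 1->3->2->2->2, with weight (-2) + 6 + (-2) + (-2) = 0.
Optimal value attained by: walk 1->3->2->2->2.
Answer: (C^⊗4)[1][2] = 0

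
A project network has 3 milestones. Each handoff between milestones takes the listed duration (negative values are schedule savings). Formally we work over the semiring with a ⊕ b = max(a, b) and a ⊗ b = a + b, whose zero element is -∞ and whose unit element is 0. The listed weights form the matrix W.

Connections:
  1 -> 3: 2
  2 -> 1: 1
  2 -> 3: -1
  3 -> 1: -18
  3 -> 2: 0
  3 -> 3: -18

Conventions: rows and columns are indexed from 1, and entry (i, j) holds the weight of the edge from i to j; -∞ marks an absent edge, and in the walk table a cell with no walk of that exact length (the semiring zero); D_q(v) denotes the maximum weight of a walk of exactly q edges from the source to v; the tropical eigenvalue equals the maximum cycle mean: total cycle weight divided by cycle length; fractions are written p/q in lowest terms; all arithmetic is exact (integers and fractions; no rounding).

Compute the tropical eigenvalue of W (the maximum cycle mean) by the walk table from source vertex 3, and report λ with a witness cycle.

q=0: [-∞, -∞, 0]
q=1: [-18, 0, -18]
q=2: [1, -18, -1]
q=3: [-17, -1, 3]
Optimal cycle mean attained by: cycle 1->3->2->1, total 2 + 0 + 1, length 3.
Answer: λ = 1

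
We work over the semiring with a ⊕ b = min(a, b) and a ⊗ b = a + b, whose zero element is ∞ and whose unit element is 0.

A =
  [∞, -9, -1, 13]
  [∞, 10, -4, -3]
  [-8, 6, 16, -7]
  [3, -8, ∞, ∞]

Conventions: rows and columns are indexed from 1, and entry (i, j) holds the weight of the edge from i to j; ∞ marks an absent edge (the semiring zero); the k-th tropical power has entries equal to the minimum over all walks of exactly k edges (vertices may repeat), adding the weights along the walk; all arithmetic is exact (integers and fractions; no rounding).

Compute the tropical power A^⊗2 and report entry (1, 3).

A^⊗2:
  [-9, 1, -13, -12]
  [-12, -11, 6, -11]
  [-4, -17, -9, 3]
  [∞, -6, -12, -11]
Key observation: the optimum is the walk 1->2->3, with weight (-9) + (-4) = -13.
Optimal value attained by: walk 1->2->3.
Answer: (A^⊗2)[1][3] = -13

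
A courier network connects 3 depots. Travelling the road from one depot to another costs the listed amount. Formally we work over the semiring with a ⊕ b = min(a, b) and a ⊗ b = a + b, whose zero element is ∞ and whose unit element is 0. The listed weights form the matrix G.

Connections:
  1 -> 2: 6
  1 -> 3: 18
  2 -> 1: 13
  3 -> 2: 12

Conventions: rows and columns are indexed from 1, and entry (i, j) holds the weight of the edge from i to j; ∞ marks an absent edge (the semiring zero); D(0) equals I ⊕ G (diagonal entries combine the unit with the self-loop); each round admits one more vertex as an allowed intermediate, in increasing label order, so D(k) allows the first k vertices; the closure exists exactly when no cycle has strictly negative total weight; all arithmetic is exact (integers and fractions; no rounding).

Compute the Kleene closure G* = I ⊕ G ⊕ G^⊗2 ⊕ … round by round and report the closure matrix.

D(0):
  [0, 6, 18]
  [13, 0, ∞]
  [∞, 12, 0]
D(1):
  [0, 6, 18]
  [13, 0, 31]
  [∞, 12, 0]
D(2):
  [0, 6, 18]
  [13, 0, 31]
  [25, 12, 0]
D(3):
  [0, 6, 18]
  [13, 0, 31]
  [25, 12, 0]
Answer: G* = [[0, 6, 18], [13, 0, 31], [25, 12, 0]]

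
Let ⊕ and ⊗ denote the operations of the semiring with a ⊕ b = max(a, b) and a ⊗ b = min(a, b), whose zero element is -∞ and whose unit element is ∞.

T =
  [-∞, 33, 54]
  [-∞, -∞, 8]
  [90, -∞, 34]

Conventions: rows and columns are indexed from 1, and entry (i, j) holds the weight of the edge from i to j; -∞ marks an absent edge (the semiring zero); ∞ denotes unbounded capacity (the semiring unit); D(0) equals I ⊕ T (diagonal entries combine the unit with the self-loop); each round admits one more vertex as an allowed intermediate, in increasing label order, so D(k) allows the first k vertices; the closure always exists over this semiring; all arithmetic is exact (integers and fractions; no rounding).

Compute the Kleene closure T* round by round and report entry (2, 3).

D(0):
  [∞, 33, 54]
  [-∞, ∞, 8]
  [90, -∞, ∞]
D(1):
  [∞, 33, 54]
  [-∞, ∞, 8]
  [90, 33, ∞]
D(2):
  [∞, 33, 54]
  [-∞, ∞, 8]
  [90, 33, ∞]
D(3):
  [∞, 33, 54]
  [8, ∞, 8]
  [90, 33, ∞]
Answer: T*[2][3] = 8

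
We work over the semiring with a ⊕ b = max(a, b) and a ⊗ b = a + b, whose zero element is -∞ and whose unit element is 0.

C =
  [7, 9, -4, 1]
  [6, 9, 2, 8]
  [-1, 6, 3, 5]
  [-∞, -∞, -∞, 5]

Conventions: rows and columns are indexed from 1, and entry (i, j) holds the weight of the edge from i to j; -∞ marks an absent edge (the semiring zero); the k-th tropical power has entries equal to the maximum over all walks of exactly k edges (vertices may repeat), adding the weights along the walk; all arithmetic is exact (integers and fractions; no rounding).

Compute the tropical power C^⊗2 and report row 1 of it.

C^⊗2:
  [15, 18, 11, 17]
  [15, 18, 11, 17]
  [12, 15, 8, 14]
  [-∞, -∞, -∞, 10]
Answer: row 1 of C^⊗2 = [15, 18, 11, 17]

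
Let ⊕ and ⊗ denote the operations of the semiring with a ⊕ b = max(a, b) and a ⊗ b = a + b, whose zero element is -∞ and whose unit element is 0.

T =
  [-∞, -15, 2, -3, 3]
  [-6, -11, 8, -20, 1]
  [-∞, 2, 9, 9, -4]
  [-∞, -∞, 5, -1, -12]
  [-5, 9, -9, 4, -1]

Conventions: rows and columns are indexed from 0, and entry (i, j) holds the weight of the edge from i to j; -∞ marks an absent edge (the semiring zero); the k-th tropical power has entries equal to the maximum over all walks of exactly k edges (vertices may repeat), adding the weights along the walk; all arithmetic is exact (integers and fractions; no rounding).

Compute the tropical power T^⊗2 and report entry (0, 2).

T^⊗2:
  [-2, 12, 11, 11, 2]
  [-4, 10, 17, 17, 4]
  [-4, 11, 18, 18, 5]
  [-17, 7, 14, 14, 1]
  [3, 8, 17, 3, 10]
Key observation: the optimum is the walk 0->2->2, with weight 2 + 9 = 11.
Optimal value attained by: walk 0->2->2.
Answer: (T^⊗2)[0][2] = 11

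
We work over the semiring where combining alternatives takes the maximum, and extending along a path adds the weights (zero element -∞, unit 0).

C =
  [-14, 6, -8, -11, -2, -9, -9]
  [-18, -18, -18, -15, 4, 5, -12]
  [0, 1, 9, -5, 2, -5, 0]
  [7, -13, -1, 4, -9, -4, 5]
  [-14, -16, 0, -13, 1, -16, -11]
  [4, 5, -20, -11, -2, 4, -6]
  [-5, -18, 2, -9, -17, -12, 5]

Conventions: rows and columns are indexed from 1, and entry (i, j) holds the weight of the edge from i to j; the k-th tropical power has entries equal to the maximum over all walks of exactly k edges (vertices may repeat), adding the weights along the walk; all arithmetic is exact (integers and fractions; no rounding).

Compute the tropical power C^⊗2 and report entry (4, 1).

C^⊗2:
  [-4, -4, 1, -7, 10, 11, -4]
  [9, 10, 4, -6, 5, 9, -1]
  [9, 10, 18, 4, 11, 6, 9]
  [11, 13, 8, 8, 5, 0, 10]
  [0, 1, 9, -5, 2, -5, 0]
  [8, 10, -2, -7, 9, 10, -1]
  [2, 3, 11, -3, 4, -3, 10]
Key observation: the optimum is the walk 4->4->1, with weight 4 + 7 = 11.
Optimal value attained by: walk 4->4->1.
Answer: (C^⊗2)[4][1] = 11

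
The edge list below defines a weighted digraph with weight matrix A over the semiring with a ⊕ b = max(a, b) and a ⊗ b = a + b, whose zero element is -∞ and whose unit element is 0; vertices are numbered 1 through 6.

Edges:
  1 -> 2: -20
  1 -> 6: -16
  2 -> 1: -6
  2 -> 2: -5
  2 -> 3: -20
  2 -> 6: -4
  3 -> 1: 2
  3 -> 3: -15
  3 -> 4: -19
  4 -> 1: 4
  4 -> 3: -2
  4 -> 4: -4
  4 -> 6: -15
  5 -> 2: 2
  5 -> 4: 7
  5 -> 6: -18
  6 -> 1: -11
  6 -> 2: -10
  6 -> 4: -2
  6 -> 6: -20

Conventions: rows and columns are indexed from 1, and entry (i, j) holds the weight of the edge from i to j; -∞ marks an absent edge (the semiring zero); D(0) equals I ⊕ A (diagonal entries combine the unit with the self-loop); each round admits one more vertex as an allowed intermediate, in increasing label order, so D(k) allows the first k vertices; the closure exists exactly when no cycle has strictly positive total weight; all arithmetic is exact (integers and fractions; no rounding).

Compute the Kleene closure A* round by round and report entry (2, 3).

D(0):
  [0, -20, -∞, -∞, -∞, -16]
  [-6, 0, -20, -∞, -∞, -4]
  [2, -∞, 0, -19, -∞, -∞]
  [4, -∞, -2, 0, -∞, -15]
  [-∞, 2, -∞, 7, 0, -18]
  [-11, -10, -∞, -2, -∞, 0]
D(1):
  [0, -20, -∞, -∞, -∞, -16]
  [-6, 0, -20, -∞, -∞, -4]
  [2, -18, 0, -19, -∞, -14]
  [4, -16, -2, 0, -∞, -12]
  [-∞, 2, -∞, 7, 0, -18]
  [-11, -10, -∞, -2, -∞, 0]
D(2):
  [0, -20, -40, -∞, -∞, -16]
  [-6, 0, -20, -∞, -∞, -4]
  [2, -18, 0, -19, -∞, -14]
  [4, -16, -2, 0, -∞, -12]
  [-4, 2, -18, 7, 0, -2]
  [-11, -10, -30, -2, -∞, 0]
D(3):
  [0, -20, -40, -59, -∞, -16]
  [-6, 0, -20, -39, -∞, -4]
  [2, -18, 0, -19, -∞, -14]
  [4, -16, -2, 0, -∞, -12]
  [-4, 2, -18, 7, 0, -2]
  [-11, -10, -30, -2, -∞, 0]
D(4):
  [0, -20, -40, -59, -∞, -16]
  [-6, 0, -20, -39, -∞, -4]
  [2, -18, 0, -19, -∞, -14]
  [4, -16, -2, 0, -∞, -12]
  [11, 2, 5, 7, 0, -2]
  [2, -10, -4, -2, -∞, 0]
D(5):
  [0, -20, -40, -59, -∞, -16]
  [-6, 0, -20, -39, -∞, -4]
  [2, -18, 0, -19, -∞, -14]
  [4, -16, -2, 0, -∞, -12]
  [11, 2, 5, 7, 0, -2]
  [2, -10, -4, -2, -∞, 0]
D(6):
  [0, -20, -20, -18, -∞, -16]
  [-2, 0, -8, -6, -∞, -4]
  [2, -18, 0, -16, -∞, -14]
  [4, -16, -2, 0, -∞, -12]
  [11, 2, 5, 7, 0, -2]
  [2, -10, -4, -2, -∞, 0]
Answer: A*[2][3] = -8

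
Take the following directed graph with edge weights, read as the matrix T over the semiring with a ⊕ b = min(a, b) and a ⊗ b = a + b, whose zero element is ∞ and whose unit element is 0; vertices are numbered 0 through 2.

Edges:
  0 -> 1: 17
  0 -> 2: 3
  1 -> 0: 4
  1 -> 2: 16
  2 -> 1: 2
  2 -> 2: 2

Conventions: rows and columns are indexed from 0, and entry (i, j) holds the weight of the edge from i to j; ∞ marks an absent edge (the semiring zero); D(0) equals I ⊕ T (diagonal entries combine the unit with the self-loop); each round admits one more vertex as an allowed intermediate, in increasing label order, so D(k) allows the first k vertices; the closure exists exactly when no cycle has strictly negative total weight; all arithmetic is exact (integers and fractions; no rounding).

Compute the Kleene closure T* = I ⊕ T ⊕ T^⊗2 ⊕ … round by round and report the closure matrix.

D(0):
  [0, 17, 3]
  [4, 0, 16]
  [∞, 2, 0]
D(1):
  [0, 17, 3]
  [4, 0, 7]
  [∞, 2, 0]
D(2):
  [0, 17, 3]
  [4, 0, 7]
  [6, 2, 0]
D(3):
  [0, 5, 3]
  [4, 0, 7]
  [6, 2, 0]
Answer: T* = [[0, 5, 3], [4, 0, 7], [6, 2, 0]]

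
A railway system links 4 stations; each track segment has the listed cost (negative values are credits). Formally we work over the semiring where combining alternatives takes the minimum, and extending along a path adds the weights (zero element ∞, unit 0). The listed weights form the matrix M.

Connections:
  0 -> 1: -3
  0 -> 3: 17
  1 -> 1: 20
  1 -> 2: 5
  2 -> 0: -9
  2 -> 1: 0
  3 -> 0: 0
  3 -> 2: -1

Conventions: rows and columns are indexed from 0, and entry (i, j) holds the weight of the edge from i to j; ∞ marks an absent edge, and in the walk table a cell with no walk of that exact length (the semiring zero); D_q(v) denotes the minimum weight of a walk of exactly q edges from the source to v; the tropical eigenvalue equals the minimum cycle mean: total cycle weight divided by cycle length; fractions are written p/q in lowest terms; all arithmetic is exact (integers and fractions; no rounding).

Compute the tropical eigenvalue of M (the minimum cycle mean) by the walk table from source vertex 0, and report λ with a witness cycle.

q=0: [0, ∞, ∞, ∞]
q=1: [∞, -3, ∞, 17]
q=2: [17, 17, 2, ∞]
q=3: [-7, 2, 22, 34]
q=4: [13, -10, 7, 10]
Optimal cycle mean attained by: cycle 0->1->2->0, total (-3) + 5 + (-9), length 3.
Answer: λ = -7/3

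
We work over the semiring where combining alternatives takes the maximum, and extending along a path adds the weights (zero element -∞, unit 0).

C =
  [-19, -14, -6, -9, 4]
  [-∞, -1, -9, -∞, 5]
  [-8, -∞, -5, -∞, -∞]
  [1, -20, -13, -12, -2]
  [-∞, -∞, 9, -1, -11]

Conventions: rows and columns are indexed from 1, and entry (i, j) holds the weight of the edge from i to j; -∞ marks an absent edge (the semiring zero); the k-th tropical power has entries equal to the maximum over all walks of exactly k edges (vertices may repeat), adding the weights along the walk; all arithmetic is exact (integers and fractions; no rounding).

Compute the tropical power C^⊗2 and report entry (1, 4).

C^⊗2:
  [-8, -15, 13, 3, -7]
  [-17, -2, 14, 4, 4]
  [-13, -22, -10, -17, -4]
  [-11, -13, 7, -3, 5]
  [1, -21, 4, -12, -3]
Key observation: the optimum is the walk 1->5->4, with weight 4 + (-1) = 3.
Optimal value attained by: walk 1->5->4.
Answer: (C^⊗2)[1][4] = 3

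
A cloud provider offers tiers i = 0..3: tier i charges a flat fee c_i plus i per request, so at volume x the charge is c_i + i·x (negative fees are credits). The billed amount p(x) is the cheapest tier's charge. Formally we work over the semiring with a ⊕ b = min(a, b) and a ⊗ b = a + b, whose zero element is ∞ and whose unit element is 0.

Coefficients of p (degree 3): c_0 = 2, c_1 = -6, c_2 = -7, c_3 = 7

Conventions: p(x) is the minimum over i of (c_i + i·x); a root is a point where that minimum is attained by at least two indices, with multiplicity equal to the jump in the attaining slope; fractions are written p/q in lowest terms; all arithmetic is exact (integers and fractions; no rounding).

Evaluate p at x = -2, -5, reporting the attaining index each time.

p(-2) = min(2+0·(-2)=2, -6+1·(-2)=-8, -7+2·(-2)=-11, 7+3·(-2)=1) = -11 (attained by i=2)
p(-5) = min(2+0·(-5)=2, -6+1·(-5)=-11, -7+2·(-5)=-17, 7+3·(-5)=-8) = -17 (attained by i=2)
Answer: p(-2) = -11; p(-5) = -17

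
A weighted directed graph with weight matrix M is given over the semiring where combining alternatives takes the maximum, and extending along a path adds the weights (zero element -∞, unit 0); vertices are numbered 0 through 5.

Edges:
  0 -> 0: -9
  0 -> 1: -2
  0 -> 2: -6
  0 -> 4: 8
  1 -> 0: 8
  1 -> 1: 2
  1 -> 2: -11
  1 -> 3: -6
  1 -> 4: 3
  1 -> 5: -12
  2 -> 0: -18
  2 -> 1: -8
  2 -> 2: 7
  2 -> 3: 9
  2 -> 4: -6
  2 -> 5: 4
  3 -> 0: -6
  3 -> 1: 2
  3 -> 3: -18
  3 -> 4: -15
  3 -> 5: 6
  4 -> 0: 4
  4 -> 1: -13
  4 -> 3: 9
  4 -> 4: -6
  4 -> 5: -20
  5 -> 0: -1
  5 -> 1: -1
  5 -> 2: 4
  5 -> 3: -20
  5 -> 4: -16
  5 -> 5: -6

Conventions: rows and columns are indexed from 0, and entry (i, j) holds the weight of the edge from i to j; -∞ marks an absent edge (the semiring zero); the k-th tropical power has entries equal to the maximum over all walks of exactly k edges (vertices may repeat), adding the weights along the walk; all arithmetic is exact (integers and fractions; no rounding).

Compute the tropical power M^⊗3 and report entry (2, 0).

M^⊗2:
  [12, 0, 1, 17, 2, -2]
  [10, 6, 2, 12, 16, 0]
  [3, 11, 14, 16, 1, 15]
  [10, 5, 10, -4, 5, 0]
  [3, 11, -2, 3, 12, 15]
  [7, 1, 11, 13, 7, 8]
M^⊗3:
  [11, 19, 8, 11, 20, 23]
  [20, 14, 9, 25, 18, 18]
  [19, 18, 21, 23, 14, 22]
  [13, 8, 17, 19, 18, 14]
  [19, 14, 19, 21, 14, 9]
  [11, 15, 18, 20, 15, 19]
Key observation: the optimum is the walk 2->3->1->0, with weight 9 + 2 + 8 = 19.
Optimal value attained by: walk 2->3->1->0.
Answer: (M^⊗3)[2][0] = 19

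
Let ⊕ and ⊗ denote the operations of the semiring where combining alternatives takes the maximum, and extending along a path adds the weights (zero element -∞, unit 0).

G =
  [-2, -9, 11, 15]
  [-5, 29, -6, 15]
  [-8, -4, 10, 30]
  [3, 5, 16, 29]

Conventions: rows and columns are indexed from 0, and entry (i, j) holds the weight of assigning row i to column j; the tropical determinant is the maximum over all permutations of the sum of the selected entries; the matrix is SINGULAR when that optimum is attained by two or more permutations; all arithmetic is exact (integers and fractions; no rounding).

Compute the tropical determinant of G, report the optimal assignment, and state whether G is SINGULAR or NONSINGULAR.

σ = (0, 1, 2, 3): (-2) + 29 + 10 + 29 = 66
σ = (0, 1, 3, 2): (-2) + 29 + 30 + 16 = 73
σ = (0, 2, 1, 3): (-2) + (-6) + (-4) + 29 = 17
σ = (0, 2, 3, 1): (-2) + (-6) + 30 + 5 = 27
σ = (0, 3, 1, 2): (-2) + 15 + (-4) + 16 = 25
σ = (0, 3, 2, 1): (-2) + 15 + 10 + 5 = 28
σ = (1, 0, 2, 3): (-9) + (-5) + 10 + 29 = 25
σ = (1, 0, 3, 2): (-9) + (-5) + 30 + 16 = 32
σ = (1, 2, 0, 3): (-9) + (-6) + (-8) + 29 = 6
σ = (1, 2, 3, 0): (-9) + (-6) + 30 + 3 = 18
σ = (1, 3, 0, 2): (-9) + 15 + (-8) + 16 = 14
σ = (1, 3, 2, 0): (-9) + 15 + 10 + 3 = 19
σ = (2, 0, 1, 3): 11 + (-5) + (-4) + 29 = 31
σ = (2, 0, 3, 1): 11 + (-5) + 30 + 5 = 41
σ = (2, 1, 0, 3): 11 + 29 + (-8) + 29 = 61
σ = (2, 1, 3, 0): 11 + 29 + 30 + 3 = 73
σ = (2, 3, 0, 1): 11 + 15 + (-8) + 5 = 23
σ = (2, 3, 1, 0): 11 + 15 + (-4) + 3 = 25
σ = (3, 0, 1, 2): 15 + (-5) + (-4) + 16 = 22
σ = (3, 0, 2, 1): 15 + (-5) + 10 + 5 = 25
σ = (3, 1, 0, 2): 15 + 29 + (-8) + 16 = 52
σ = (3, 1, 2, 0): 15 + 29 + 10 + 3 = 57
σ = (3, 2, 0, 1): 15 + (-6) + (-8) + 5 = 6
σ = (3, 2, 1, 0): 15 + (-6) + (-4) + 3 = 8
Optimal value attained by: σ = (0, 1, 3, 2).
Answer: det⊕(G) = 73; verdict: SINGULAR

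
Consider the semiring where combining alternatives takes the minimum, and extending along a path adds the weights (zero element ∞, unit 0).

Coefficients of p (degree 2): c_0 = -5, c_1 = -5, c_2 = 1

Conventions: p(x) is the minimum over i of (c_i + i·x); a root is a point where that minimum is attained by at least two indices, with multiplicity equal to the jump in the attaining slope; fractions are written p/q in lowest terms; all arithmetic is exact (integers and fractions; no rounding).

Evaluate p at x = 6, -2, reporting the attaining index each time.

p(6) = min(-5+0·6=-5, -5+1·6=1, 1+2·6=13) = -5 (attained by i=0)
p(-2) = min(-5+0·(-2)=-5, -5+1·(-2)=-7, 1+2·(-2)=-3) = -7 (attained by i=1)
Answer: p(6) = -5; p(-2) = -7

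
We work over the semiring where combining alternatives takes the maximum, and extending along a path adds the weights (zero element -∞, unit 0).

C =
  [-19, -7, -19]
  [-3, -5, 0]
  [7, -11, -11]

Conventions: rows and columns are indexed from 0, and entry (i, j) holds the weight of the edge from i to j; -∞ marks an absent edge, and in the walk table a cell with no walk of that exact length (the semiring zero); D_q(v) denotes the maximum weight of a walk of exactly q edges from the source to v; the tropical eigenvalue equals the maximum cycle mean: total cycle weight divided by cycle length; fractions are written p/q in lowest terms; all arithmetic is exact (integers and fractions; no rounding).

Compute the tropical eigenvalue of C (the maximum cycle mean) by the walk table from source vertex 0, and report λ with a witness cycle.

q=0: [0, -∞, -∞]
q=1: [-19, -7, -19]
q=2: [-10, -12, -7]
q=3: [0, -17, -12]
Optimal cycle mean attained by: cycle 0->1->2->0, total (-7) + 0 + 7, length 3.
Answer: λ = 0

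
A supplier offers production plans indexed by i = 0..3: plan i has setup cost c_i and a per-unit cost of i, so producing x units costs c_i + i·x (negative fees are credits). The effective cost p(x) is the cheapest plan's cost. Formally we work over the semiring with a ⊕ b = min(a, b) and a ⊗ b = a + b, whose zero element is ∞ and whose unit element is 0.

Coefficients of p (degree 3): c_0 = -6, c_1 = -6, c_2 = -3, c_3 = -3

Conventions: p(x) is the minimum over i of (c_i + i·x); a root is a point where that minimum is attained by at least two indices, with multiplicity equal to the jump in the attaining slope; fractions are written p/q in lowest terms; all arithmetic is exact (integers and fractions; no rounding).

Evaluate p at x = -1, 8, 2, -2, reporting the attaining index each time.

p(-1) = min(-6+0·(-1)=-6, -6+1·(-1)=-7, -3+2·(-1)=-5, -3+3·(-1)=-6) = -7 (attained by i=1)
p(8) = min(-6+0·8=-6, -6+1·8=2, -3+2·8=13, -3+3·8=21) = -6 (attained by i=0)
p(2) = min(-6+0·2=-6, -6+1·2=-4, -3+2·2=1, -3+3·2=3) = -6 (attained by i=0)
p(-2) = min(-6+0·(-2)=-6, -6+1·(-2)=-8, -3+2·(-2)=-7, -3+3·(-2)=-9) = -9 (attained by i=3)
Answer: p(-1) = -7; p(8) = -6; p(2) = -6; p(-2) = -9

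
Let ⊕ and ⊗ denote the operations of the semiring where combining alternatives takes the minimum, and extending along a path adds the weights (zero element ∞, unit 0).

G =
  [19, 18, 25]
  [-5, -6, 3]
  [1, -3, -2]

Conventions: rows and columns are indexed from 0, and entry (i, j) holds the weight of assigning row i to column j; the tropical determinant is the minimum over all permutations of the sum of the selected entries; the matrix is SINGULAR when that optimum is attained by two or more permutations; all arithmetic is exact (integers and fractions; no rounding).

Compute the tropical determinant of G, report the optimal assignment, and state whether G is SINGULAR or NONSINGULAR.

σ = (0, 1, 2): 19 + (-6) + (-2) = 11
σ = (0, 2, 1): 19 + 3 + (-3) = 19
σ = (1, 0, 2): 18 + (-5) + (-2) = 11
σ = (1, 2, 0): 18 + 3 + 1 = 22
σ = (2, 0, 1): 25 + (-5) + (-3) = 17
σ = (2, 1, 0): 25 + (-6) + 1 = 20
Optimal value attained by: σ = (0, 1, 2).
Answer: det⊕(G) = 11; verdict: SINGULAR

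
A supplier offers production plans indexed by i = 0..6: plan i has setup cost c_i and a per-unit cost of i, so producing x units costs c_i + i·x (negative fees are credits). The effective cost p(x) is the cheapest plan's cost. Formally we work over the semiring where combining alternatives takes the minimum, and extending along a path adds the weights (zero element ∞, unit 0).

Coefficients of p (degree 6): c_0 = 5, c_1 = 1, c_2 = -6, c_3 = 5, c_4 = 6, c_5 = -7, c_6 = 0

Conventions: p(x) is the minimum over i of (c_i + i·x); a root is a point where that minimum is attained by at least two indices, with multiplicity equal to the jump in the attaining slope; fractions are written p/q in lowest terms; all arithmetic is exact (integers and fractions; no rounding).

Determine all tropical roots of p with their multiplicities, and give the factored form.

hull edge (i=0, c=5) to (i=2, c=-6): slope -11/2, span 2
hull edge (i=2, c=-6) to (i=5, c=-7): slope -1/3, span 3
hull edge (i=5, c=-7) to (i=6, c=0): slope 7, span 1
Factored form: p(x) = 0 ⊗ (x ⊕ (-7)) ⊗ (x ⊕ 1/3) ⊗ (x ⊕ 1/3) ⊗ (x ⊕ 1/3) ⊗ (x ⊕ 11/2) ⊗ (x ⊕ 11/2)
Answer: roots = -7 (mult 1), 1/3 (mult 3), 11/2 (mult 2)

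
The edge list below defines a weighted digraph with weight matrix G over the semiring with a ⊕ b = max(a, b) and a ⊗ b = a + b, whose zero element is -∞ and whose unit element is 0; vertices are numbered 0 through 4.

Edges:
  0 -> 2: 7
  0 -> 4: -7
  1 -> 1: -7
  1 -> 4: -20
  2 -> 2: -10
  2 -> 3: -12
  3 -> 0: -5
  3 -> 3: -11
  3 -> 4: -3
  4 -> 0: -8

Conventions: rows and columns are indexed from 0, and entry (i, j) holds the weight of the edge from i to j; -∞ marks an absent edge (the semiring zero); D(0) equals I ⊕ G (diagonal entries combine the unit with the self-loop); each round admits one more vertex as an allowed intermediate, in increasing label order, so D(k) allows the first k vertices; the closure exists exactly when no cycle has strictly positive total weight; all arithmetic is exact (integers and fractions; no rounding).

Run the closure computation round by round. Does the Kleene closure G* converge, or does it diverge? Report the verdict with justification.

D(0):
  [0, -∞, 7, -∞, -7]
  [-∞, 0, -∞, -∞, -20]
  [-∞, -∞, 0, -12, -∞]
  [-5, -∞, -∞, 0, -3]
  [-8, -∞, -∞, -∞, 0]
D(1):
  [0, -∞, 7, -∞, -7]
  [-∞, 0, -∞, -∞, -20]
  [-∞, -∞, 0, -12, -∞]
  [-5, -∞, 2, 0, -3]
  [-8, -∞, -1, -∞, 0]
D(2):
  [0, -∞, 7, -∞, -7]
  [-∞, 0, -∞, -∞, -20]
  [-∞, -∞, 0, -12, -∞]
  [-5, -∞, 2, 0, -3]
  [-8, -∞, -1, -∞, 0]
D(3):
  [0, -∞, 7, -5, -7]
  [-∞, 0, -∞, -∞, -20]
  [-∞, -∞, 0, -12, -∞]
  [-5, -∞, 2, 0, -3]
  [-8, -∞, -1, -13, 0]
D(4):
  [0, -∞, 7, -5, -7]
  [-∞, 0, -∞, -∞, -20]
  [-17, -∞, 0, -12, -15]
  [-5, -∞, 2, 0, -3]
  [-8, -∞, -1, -13, 0]
D(5):
  [0, -∞, 7, -5, -7]
  [-28, 0, -21, -33, -20]
  [-17, -∞, 0, -12, -15]
  [-5, -∞, 2, 0, -3]
  [-8, -∞, -1, -13, 0]
Key observation: every diagonal entry stays at the unit through all rounds, so no improving cycle exists.
Answer: CONVERGES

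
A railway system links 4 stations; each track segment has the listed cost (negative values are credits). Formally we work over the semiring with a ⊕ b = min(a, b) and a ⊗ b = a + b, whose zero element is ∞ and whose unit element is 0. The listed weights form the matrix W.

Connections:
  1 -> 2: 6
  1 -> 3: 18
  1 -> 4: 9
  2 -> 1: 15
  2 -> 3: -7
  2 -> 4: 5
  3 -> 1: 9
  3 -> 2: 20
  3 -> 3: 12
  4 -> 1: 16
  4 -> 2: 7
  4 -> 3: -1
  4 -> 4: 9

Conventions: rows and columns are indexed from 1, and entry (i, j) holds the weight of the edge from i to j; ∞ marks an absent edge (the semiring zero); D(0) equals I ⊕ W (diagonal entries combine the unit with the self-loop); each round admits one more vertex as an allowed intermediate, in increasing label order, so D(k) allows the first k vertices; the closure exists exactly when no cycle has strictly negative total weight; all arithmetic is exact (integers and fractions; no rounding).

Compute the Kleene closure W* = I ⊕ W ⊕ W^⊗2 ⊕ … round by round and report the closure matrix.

D(0):
  [0, 6, 18, 9]
  [15, 0, -7, 5]
  [9, 20, 0, ∞]
  [16, 7, -1, 0]
D(1):
  [0, 6, 18, 9]
  [15, 0, -7, 5]
  [9, 15, 0, 18]
  [16, 7, -1, 0]
D(2):
  [0, 6, -1, 9]
  [15, 0, -7, 5]
  [9, 15, 0, 18]
  [16, 7, -1, 0]
D(3):
  [0, 6, -1, 9]
  [2, 0, -7, 5]
  [9, 15, 0, 18]
  [8, 7, -1, 0]
D(4):
  [0, 6, -1, 9]
  [2, 0, -7, 5]
  [9, 15, 0, 18]
  [8, 7, -1, 0]
Answer: W* = [[0, 6, -1, 9], [2, 0, -7, 5], [9, 15, 0, 18], [8, 7, -1, 0]]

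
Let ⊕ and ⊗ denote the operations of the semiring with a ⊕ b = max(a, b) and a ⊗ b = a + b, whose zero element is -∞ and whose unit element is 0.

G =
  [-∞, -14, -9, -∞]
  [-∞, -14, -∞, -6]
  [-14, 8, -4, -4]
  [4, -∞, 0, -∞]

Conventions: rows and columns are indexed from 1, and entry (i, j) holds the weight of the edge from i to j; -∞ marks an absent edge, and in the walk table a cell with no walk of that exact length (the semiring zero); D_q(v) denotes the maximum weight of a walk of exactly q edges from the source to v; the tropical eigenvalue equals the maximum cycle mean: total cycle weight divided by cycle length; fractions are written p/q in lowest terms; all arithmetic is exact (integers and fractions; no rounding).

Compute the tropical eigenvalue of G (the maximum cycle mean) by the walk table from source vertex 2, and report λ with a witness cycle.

q=0: [-∞, 0, -∞, -∞]
q=1: [-∞, -14, -∞, -6]
q=2: [-2, -28, -6, -20]
q=3: [-16, 2, -10, -10]
q=4: [-6, -2, -10, -4]
Optimal cycle mean attained by: cycle 2->4->3->2, total (-6) + 0 + 8, length 3.
Answer: λ = 2/3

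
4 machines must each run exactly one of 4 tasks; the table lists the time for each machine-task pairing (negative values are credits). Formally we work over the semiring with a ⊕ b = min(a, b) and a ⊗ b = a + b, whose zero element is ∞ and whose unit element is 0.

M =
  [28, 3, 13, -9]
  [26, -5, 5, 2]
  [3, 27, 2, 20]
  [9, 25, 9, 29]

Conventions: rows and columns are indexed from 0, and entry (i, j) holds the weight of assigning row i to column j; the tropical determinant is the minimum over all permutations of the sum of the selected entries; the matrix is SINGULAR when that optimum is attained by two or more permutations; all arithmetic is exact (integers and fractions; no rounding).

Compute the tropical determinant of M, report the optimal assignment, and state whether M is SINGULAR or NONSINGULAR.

σ = (0, 1, 2, 3): 28 + (-5) + 2 + 29 = 54
σ = (0, 1, 3, 2): 28 + (-5) + 20 + 9 = 52
σ = (0, 2, 1, 3): 28 + 5 + 27 + 29 = 89
σ = (0, 2, 3, 1): 28 + 5 + 20 + 25 = 78
σ = (0, 3, 1, 2): 28 + 2 + 27 + 9 = 66
σ = (0, 3, 2, 1): 28 + 2 + 2 + 25 = 57
σ = (1, 0, 2, 3): 3 + 26 + 2 + 29 = 60
σ = (1, 0, 3, 2): 3 + 26 + 20 + 9 = 58
σ = (1, 2, 0, 3): 3 + 5 + 3 + 29 = 40
σ = (1, 2, 3, 0): 3 + 5 + 20 + 9 = 37
σ = (1, 3, 0, 2): 3 + 2 + 3 + 9 = 17
σ = (1, 3, 2, 0): 3 + 2 + 2 + 9 = 16
σ = (2, 0, 1, 3): 13 + 26 + 27 + 29 = 95
σ = (2, 0, 3, 1): 13 + 26 + 20 + 25 = 84
σ = (2, 1, 0, 3): 13 + (-5) + 3 + 29 = 40
σ = (2, 1, 3, 0): 13 + (-5) + 20 + 9 = 37
σ = (2, 3, 0, 1): 13 + 2 + 3 + 25 = 43
σ = (2, 3, 1, 0): 13 + 2 + 27 + 9 = 51
σ = (3, 0, 1, 2): (-9) + 26 + 27 + 9 = 53
σ = (3, 0, 2, 1): (-9) + 26 + 2 + 25 = 44
σ = (3, 1, 0, 2): (-9) + (-5) + 3 + 9 = -2
σ = (3, 1, 2, 0): (-9) + (-5) + 2 + 9 = -3
σ = (3, 2, 0, 1): (-9) + 5 + 3 + 25 = 24
σ = (3, 2, 1, 0): (-9) + 5 + 27 + 9 = 32
Optimal value attained by: σ = (3, 1, 2, 0).
Answer: det⊕(M) = -3; verdict: NONSINGULAR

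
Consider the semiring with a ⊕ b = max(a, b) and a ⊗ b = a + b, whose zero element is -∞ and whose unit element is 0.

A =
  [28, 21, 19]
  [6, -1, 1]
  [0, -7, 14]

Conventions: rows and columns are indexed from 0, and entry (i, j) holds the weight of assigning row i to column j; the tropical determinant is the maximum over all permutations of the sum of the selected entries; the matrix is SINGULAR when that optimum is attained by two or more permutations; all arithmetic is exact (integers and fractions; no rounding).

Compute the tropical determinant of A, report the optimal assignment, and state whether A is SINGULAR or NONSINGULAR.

σ = (0, 1, 2): 28 + (-1) + 14 = 41
σ = (0, 2, 1): 28 + 1 + (-7) = 22
σ = (1, 0, 2): 21 + 6 + 14 = 41
σ = (1, 2, 0): 21 + 1 + 0 = 22
σ = (2, 0, 1): 19 + 6 + (-7) = 18
σ = (2, 1, 0): 19 + (-1) + 0 = 18
Optimal value attained by: σ = (0, 1, 2).
Answer: det⊕(A) = 41; verdict: SINGULAR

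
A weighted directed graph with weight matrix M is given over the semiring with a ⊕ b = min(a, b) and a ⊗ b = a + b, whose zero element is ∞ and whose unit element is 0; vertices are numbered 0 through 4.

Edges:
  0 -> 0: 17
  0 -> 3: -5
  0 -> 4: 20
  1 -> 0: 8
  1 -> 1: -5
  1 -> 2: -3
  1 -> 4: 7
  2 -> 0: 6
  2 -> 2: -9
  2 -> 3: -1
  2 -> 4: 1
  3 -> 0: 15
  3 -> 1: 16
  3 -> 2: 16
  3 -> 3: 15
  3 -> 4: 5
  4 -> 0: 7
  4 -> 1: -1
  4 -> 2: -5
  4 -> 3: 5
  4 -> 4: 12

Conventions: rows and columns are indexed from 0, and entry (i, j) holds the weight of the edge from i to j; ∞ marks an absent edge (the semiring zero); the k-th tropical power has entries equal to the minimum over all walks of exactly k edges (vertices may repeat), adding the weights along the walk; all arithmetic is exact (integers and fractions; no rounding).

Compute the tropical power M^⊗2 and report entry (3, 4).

M^⊗2:
  [10, 11, 11, 10, 0]
  [3, -10, -12, -4, -2]
  [-3, 0, -18, -10, -8]
  [12, 4, 0, 10, 17]
  [1, -6, -14, -6, -4]
Key observation: the optimum is the walk 3->2->4, with weight 16 + 1 = 17.
Optimal value attained by: walk 3->2->4.
Answer: (M^⊗2)[3][4] = 17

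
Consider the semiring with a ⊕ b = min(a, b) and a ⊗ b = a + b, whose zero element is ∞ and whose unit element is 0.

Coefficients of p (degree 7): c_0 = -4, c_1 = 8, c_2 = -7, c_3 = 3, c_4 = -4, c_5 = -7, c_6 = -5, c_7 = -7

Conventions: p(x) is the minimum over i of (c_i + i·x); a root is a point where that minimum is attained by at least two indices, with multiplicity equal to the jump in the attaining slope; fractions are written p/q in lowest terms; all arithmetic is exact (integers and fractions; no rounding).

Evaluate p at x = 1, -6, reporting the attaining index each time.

p(1) = min(-4+0·1=-4, 8+1·1=9, -7+2·1=-5, 3+3·1=6, -4+4·1=0, -7+5·1=-2, -5+6·1=1, -7+7·1=0) = -5 (attained by i=2)
p(-6) = min(-4+0·(-6)=-4, 8+1·(-6)=2, -7+2·(-6)=-19, 3+3·(-6)=-15, -4+4·(-6)=-28, -7+5·(-6)=-37, -5+6·(-6)=-41, -7+7·(-6)=-49) = -49 (attained by i=7)
Answer: p(1) = -5; p(-6) = -49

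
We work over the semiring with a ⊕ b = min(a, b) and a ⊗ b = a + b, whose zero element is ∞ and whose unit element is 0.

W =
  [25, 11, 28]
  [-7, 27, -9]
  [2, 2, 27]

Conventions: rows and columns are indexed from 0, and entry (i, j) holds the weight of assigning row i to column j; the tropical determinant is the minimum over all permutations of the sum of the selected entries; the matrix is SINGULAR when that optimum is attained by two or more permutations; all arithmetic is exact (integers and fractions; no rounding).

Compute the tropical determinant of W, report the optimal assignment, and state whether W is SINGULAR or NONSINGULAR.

σ = (0, 1, 2): 25 + 27 + 27 = 79
σ = (0, 2, 1): 25 + (-9) + 2 = 18
σ = (1, 0, 2): 11 + (-7) + 27 = 31
σ = (1, 2, 0): 11 + (-9) + 2 = 4
σ = (2, 0, 1): 28 + (-7) + 2 = 23
σ = (2, 1, 0): 28 + 27 + 2 = 57
Optimal value attained by: σ = (1, 2, 0).
Answer: det⊕(W) = 4; verdict: NONSINGULAR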